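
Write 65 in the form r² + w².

We need to find integers r, w > 0 such that r² + w² = 65.
Trying r = 1: w² = 65 - 1² = 65 - 1 = 64
w = 8
Check: 1² + 8² = 1 + 64 = 65 ✓

65 = 1² + 8²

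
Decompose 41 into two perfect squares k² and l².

We need to find integers k, l > 0 such that k² + l² = 41.
Trying k = 4: l² = 41 - 4² = 41 - 16 = 25
l = 5
Check: 4² + 5² = 16 + 25 = 41 ✓

41 = 4² + 5²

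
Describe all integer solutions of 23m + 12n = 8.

Step 1: Compute gcd(23, 12) = 1.
Since 1 divides 8, solutions exist.

Step 2: Find a particular solution using extended Euclidean algorithm.
We get m₀ = -8, n₀ = 16.
Check: 23*-8 + 12*16 = 8 = 8 ✓

Step 3: Write the general solution.
m = -8 + (12/1)t = -8 + 12t
n = 16 - (23/1)t = 16 - 23t
for any integer t.

m = -8 + 12t, n = 16 - 23t for integer t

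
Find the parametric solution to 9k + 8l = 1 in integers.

Step 1: Compute gcd(9, 8) = 1.
Since 1 divides 1, solutions exist.

Step 2: Find a particular solution using extended Euclidean algorithm.
We get k₀ = 1, l₀ = -1.
Check: 9*1 + 8*-1 = 1 = 1 ✓

Step 3: Write the general solution.
k = 1 + (8/1)t = 1 + 8t
l = -1 - (9/1)t = -1 - 9t
for any integer t.

k = 1 + 8t, l = -1 - 9t for integer t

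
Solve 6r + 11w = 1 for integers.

Step 1: Check solvability.
gcd(6, 11) = 1
Since 1 divides 1, solutions exist.

Step 2: Apply extended Euclidean algorithm to find gcd.
We find integers such that 6*x0 + 11*y0 = 1

Step 3: Scale the particular solution.
Multiply by 1/1 = 1:
r = 2, w = -1

Step 4: Verify.
6*(2) + 11*(-1) = 1 = 1 ✓

r = 2, w = -1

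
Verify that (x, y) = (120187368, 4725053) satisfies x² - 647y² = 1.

Compute x² = 120187368² = 14445003426767424
Compute 647y² = 647·4725053² = 647·22326125852809 = 14445003426767423
x² - 647y² = 14445003426767424 - 14445003426767423 = 1
Since this equals 1, (120187368, 4725053) is a solution.

Yes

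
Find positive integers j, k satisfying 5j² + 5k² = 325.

Try small values of j and check whether (325 - 5j²)/5 is a perfect square.
j = 8: 5·8² = 320, so 5k² = 325 - 320 = 5, giving k² = 1, k = 1.
Check: 5·8² + 5·1² = 320 + 5 = 325 ✓

j = 8, k = 1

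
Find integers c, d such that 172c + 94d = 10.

Step 1: Check solvability.
gcd(172, 94) = 2
Since 2 divides 10, solutions exist.

Step 2: Apply extended Euclidean algorithm to find gcd.
We find integers such that 172*x0 + 94*y0 = 2

Step 3: Scale the particular solution.
Multiply by 10/2 = 5:
c = -30, d = 55

Step 4: Verify.
172*(-30) + 94*(55) = 10 = 10 ✓

c = -30, d = 55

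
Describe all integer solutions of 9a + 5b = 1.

Step 1: Compute gcd(9, 5) = 1.
Since 1 divides 1, solutions exist.

Step 2: Find a particular solution using extended Euclidean algorithm.
We get a₀ = -1, b₀ = 2.
Check: 9*-1 + 5*2 = 1 = 1 ✓

Step 3: Write the general solution.
a = -1 + (5/1)t = -1 + 5t
b = 2 - (9/1)t = 2 - 9t
for any integer t.

a = -1 + 5t, b = 2 - 9t for integer t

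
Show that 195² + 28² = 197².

Compute a² + b²:
195² + 28² = 38025 + 784 = 38809
Compute c²:
197² = 38809
Since 38809 = 38809, it is a Pythagorean triple.

Yes, it is a Pythagorean triple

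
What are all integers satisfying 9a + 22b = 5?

Step 1: Compute gcd(9, 22) = 1.
Since 1 divides 5, solutions exist.

Step 2: Find a particular solution using extended Euclidean algorithm.
We get a₀ = 25, b₀ = -10.
Check: 9*25 + 22*-10 = 5 = 5 ✓

Step 3: Write the general solution.
a = 25 + (22/1)t = 25 + 22t
b = -10 - (9/1)t = -10 - 9t
for any integer t.

a = 25 + 22t, b = -10 - 9t for integer t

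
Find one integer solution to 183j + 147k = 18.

Step 1: Check solvability.
gcd(183, 147) = 3
Since 3 divides 18, solutions exist.

Step 2: Apply extended Euclidean algorithm to find gcd.
We find integers such that 183*x0 + 147*y0 = 3

Step 3: Scale the particular solution.
Multiply by 18/3 = 6:
j = -24, k = 30

Step 4: Verify.
183*(-24) + 147*(30) = 18 = 18 ✓

j = -24, k = 30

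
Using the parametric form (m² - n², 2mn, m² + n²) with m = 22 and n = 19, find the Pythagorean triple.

a = m² - n² = 484 - 361 = 123
b = 2mn = 2·22·19 = 836
c = m² + n² = 484 + 361 = 845
Verify: 123² + 836² = 15129 + 698896 = 714025 = 845² ✓

(123, 836, 845)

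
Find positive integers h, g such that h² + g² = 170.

Search for h with 170 - h² a perfect square.
h = 1: 170 - 1² = 170 - 1 = 169 = 13² ✓
So h = 1, g = 13.

h = 1, g = 13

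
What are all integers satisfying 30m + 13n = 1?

Step 1: Compute gcd(30, 13) = 1.
Since 1 divides 1, solutions exist.

Step 2: Find a particular solution using extended Euclidean algorithm.
We get m₀ = -3, n₀ = 7.
Check: 30*-3 + 13*7 = 1 = 1 ✓

Step 3: Write the general solution.
m = -3 + (13/1)t = -3 + 13t
n = 7 - (30/1)t = 7 - 30t
for any integer t.

m = -3 + 13t, n = 7 - 30t for integer t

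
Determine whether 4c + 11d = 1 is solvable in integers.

Step 1: Compute gcd(4, 11).
gcd(4, 11) = 1

Step 2: Check divisibility.
Does 1 divide 1? 1 = 1 x 1, so yes.

By the theorem on linear Diophantine equations, 4c + 11d = 1 has integer solutions if and only if gcd(4, 11) divides 1. Since 1 | 1, solutions exist.

Yes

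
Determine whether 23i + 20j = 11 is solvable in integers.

Step 1: Compute gcd(23, 20).
gcd(23, 20) = 1

Step 2: Check divisibility.
Does 1 divide 11? 11 = 1 x 11, so yes.

By the theorem on linear Diophantine equations, 23i + 20j = 11 has integer solutions if and only if gcd(23, 20) divides 11. Since 1 | 11, solutions exist.

Yes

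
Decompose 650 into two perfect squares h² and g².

We need to find integers h, g > 0 such that h² + g² = 650.
Trying h = 5: g² = 650 - 5² = 650 - 25 = 625
g = 25
Check: 5² + 25² = 25 + 625 = 650 ✓

650 = 5² + 25²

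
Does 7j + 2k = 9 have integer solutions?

Step 1: Compute gcd(7, 2).
gcd(7, 2) = 1

Step 2: Check divisibility.
Does 1 divide 9? 9 = 1 x 9, so yes.

By the theorem on linear Diophantine equations, 7j + 2k = 9 has integer solutions if and only if gcd(7, 2) divides 9. Since 1 | 9, solutions exist.

Yes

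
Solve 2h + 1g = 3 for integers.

Step 1: Check solvability.
gcd(2, 1) = 1
Since 1 divides 3, solutions exist.

Step 2: Apply extended Euclidean algorithm to find gcd.
We find integers such that 2*x0 + 1*y0 = 1

Step 3: Scale the particular solution.
Multiply by 3/1 = 3:
h = 0, g = 3

Step 4: Verify.
2*(0) + 1*(3) = 3 = 3 ✓

h = 0, g = 3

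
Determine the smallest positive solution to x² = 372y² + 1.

We seek the smallest positive integers (x, y) with x² - 372y² = 1, i.e., x² = 372y² + 1.
Try successive y values:
y = 1: x² = 372·1² + 1 = 373, not a perfect square
y = 2: x² = 372·2² + 1 = 1489, not a perfect square
y = 3: x² = 372·3² + 1 = 3349, not a perfect square
... continuing the search (or via continued fractions) ...
y = 630: x² = 372·630² + 1 = 147646801, x = 12151 ✓

Verify: 12151² - 372·630² = 147646801 - 147646800 = 1 ✓

x = 12151, y = 630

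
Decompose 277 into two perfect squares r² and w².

We need to find integers r, w > 0 such that r² + w² = 277.
Trying r = 9: w² = 277 - 9² = 277 - 81 = 196
w = 14
Check: 9² + 14² = 81 + 196 = 277 ✓

277 = 9² + 14²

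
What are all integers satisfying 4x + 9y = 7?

Step 1: Compute gcd(4, 9) = 1.
Since 1 divides 7, solutions exist.

Step 2: Find a particular solution using extended Euclidean algorithm.
We get x₀ = -14, y₀ = 7.
Check: 4*-14 + 9*7 = 7 = 7 ✓

Step 3: Write the general solution.
x = -14 + (9/1)t = -14 + 9t
y = 7 - (4/1)t = 7 - 4t
for any integer t.

x = -14 + 9t, y = 7 - 4t for integer t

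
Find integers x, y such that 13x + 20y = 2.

Step 1: Check solvability.
gcd(13, 20) = 1
Since 1 divides 2, solutions exist.

Step 2: Apply extended Euclidean algorithm to find gcd.
We find integers such that 13*x0 + 20*y0 = 1

Step 3: Scale the particular solution.
Multiply by 2/1 = 2:
x = -6, y = 4

Step 4: Verify.
13*(-6) + 20*(4) = 2 = 2 ✓

x = -6, y = 4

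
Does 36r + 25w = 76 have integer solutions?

Step 1: Compute gcd(36, 25).
gcd(36, 25) = 1

Step 2: Check divisibility.
Does 1 divide 76? 76 = 1 x 76, so yes.

By the theorem on linear Diophantine equations, 36r + 25w = 76 has integer solutions if and only if gcd(36, 25) divides 76. Since 1 | 76, solutions exist.

Yes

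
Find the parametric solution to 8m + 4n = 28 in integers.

Step 1: Compute gcd(8, 4) = 4.
Since 4 divides 28, solutions exist.

Step 2: Find a particular solution using extended Euclidean algorithm.
We get m₀ = 0, n₀ = 7.
Check: 8*0 + 4*7 = 28 = 28 ✓

Step 3: Write the general solution.
m = 0 + (4/4)t = 0 + 1t
n = 7 - (8/4)t = 7 - 2t
for any integer t.

m = 0 + 1t, n = 7 - 2t for integer t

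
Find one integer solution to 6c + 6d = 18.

Step 1: Check solvability.
gcd(6, 6) = 6
Since 6 divides 18, solutions exist.

Step 2: Apply extended Euclidean algorithm to find gcd.
We find integers such that 6*x0 + 6*y0 = 6

Step 3: Scale the particular solution.
Multiply by 18/6 = 3:
c = 0, d = 3

Step 4: Verify.
6*(0) + 6*(3) = 18 = 18 ✓

c = 0, d = 3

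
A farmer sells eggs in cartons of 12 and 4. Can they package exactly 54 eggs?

We need non-negative a, b with 12a + 4b = 54.
gcd(12, 4) = 4, and 4 does not divide 54.
No integer solutions exist.

No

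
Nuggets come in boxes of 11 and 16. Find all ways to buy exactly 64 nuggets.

We need non-negative integers (x, y) with 11x + 16y = 64.
For each x in 0..5, check if 64 - 11x is a non-negative multiple of 16.
x = 0: 16y = 64, y = 4 ✓

(0 boxes of 11, 4 boxes of 16)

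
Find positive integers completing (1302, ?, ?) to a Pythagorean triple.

We need the other leg and hypotenuse such that 1302² + x² = c².
Take x = 6664, c = 6790: 1302² + 6664² = 1695204 + 44408896 = 46104100 = 6790² ✓
Triple: (1302, 6664, 6790)

(1302, 6664, 6790)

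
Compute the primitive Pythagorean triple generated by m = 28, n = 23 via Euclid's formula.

a = m² - n² = 28² - 23² = 784 - 529 = 255
b = 2mn = 2·28·23 = 1288
c = m² + n² = 784 + 529 = 1313
Verify: 255² + 1288² = 65025 + 1658944 = 1723969 = 1313² ✓

(255, 1288, 1313)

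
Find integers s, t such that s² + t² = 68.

We need to find integers s, t > 0 such that s² + t² = 68.
Trying s = 2: t² = 68 - 2² = 68 - 4 = 64
t = 8
Check: 2² + 8² = 4 + 64 = 68 ✓

68 = 2² + 8²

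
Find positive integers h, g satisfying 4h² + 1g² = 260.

Try small values of h and check whether (260 - 4h²)/1 is a perfect square.
h = 8: 4·8² = 256, so 1g² = 260 - 256 = 4, giving g² = 4, g = 2.
Check: 4·8² + 1·2² = 256 + 4 = 260 ✓

h = 8, g = 2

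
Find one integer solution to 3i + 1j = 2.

Step 1: Check solvability.
gcd(3, 1) = 1
Since 1 divides 2, solutions exist.

Step 2: Apply extended Euclidean algorithm to find gcd.
We find integers such that 3*x0 + 1*y0 = 1

Step 3: Scale the particular solution.
Multiply by 2/1 = 2:
i = 0, j = 2

Step 4: Verify.
3*(0) + 1*(2) = 2 = 2 ✓

i = 0, j = 2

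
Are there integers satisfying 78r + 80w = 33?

Step 1: Compute gcd(78, 80).
gcd(78, 80) = 2

Step 2: Check divisibility.
Does 2 divide 33? 33 = 2 x 16 + 1, so no.

By the theorem on linear Diophantine equations, 78r + 80w = 33 has integer solutions if and only if gcd(78, 80) divides 33. Since 2 does not divide 33, no solutions exist.

No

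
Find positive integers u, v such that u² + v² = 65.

Search for u with 65 - u² a perfect square.
u = 1: 65 - 1² = 65 - 1 = 64 = 8² ✓
So u = 1, v = 8.

u = 1, v = 8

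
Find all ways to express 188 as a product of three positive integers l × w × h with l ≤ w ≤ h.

Iterate l from 1 to ⌊188^(1/3)⌋. For each l dividing 188, iterate w ≥ l with w dividing 188/l, and set h = 188/(l·w).
Triples found (4): (1×1×188), (1×2×94), (1×4×47), (2×2×47)

(1×1×188), (1×2×94), (1×4×47), (2×2×47)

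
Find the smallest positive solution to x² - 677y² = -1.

We need x² = 677y² - 1. Try successive y:
y = 1: x² = 677·1² - 1 = 676 = 26² ✓
Check: 26² - 677·1² = 676 - 677 = -1 ✓

x = 26, y = 1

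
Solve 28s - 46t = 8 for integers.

Step 1: Check solvability.
gcd(28, 46) = 2
Since 2 divides 8, solutions exist.

Step 2: Apply extended Euclidean algorithm to find gcd.
We find integers such that 28*x0 + 46*y0 = 2

Step 3: Scale the particular solution.
Multiply by 8/2 = 4:
s = 20, t = 12

Step 4: Verify.
28*(20) - 46*(12) = 8 = 8 ✓

s = 20, t = 12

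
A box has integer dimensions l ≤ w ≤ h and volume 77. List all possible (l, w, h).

Iterate l from 1 to ⌊77^(1/3)⌋. For each l dividing 77, iterate w ≥ l with w dividing 77/l, and set h = 77/(l·w).
Triples found (2): (1×1×77), (1×7×11)

(1×1×77), (1×7×11)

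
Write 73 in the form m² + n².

We need to find integers m, n > 0 such that m² + n² = 73.
Trying m = 3: n² = 73 - 3² = 73 - 9 = 64
n = 8
Check: 3² + 8² = 9 + 64 = 73 ✓

73 = 3² + 8²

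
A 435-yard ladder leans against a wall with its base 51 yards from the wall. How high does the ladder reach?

The ladder, wall, and ground form a right triangle with hypotenuse 435 and one leg 51.
By the Pythagorean theorem: h² = 435² - 51² = 189225 - 2601 = 186624
h = √186624 = 432 yards

432 yards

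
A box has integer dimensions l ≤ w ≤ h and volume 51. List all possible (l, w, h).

Iterate l from 1 to ⌊51^(1/3)⌋. For each l dividing 51, iterate w ≥ l with w dividing 51/l, and set h = 51/(l·w).
Triples found (2): (1×1×51), (1×3×17)

(1×1×51), (1×3×17)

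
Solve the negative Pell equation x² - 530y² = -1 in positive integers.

We need x² = 530y² - 1. Try successive y:
y = 1: x² = 530·1² - 1 = 529 = 23² ✓
Check: 23² - 530·1² = 529 - 530 = -1 ✓

x = 23, y = 1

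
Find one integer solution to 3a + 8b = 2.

Step 1: Check solvability.
gcd(3, 8) = 1
Since 1 divides 2, solutions exist.

Step 2: Apply extended Euclidean algorithm to find gcd.
We find integers such that 3*x0 + 8*y0 = 1

Step 3: Scale the particular solution.
Multiply by 2/1 = 2:
a = 6, b = -2

Step 4: Verify.
3*(6) + 8*(-2) = 2 = 2 ✓

a = 6, b = -2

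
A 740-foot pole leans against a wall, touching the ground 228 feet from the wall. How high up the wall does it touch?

The ladder, wall, and ground form a right triangle with hypotenuse 740 and one leg 228.
By the Pythagorean theorem: h² = 740² - 228² = 547600 - 51984 = 495616
h = √495616 = 704 feet

704 feet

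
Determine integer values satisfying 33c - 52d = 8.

Step 1: Check solvability.
gcd(33, 52) = 1
Since 1 divides 8, solutions exist.

Step 2: Apply extended Euclidean algorithm to find gcd.
We find integers such that 33*x0 + 52*y0 = 1

Step 3: Scale the particular solution.
Multiply by 8/1 = 8:
c = -88, d = -56

Step 4: Verify.
33*(-88) - 52*(-56) = 8 = 8 ✓

c = -88, d = -56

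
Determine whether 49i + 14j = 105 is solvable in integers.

Step 1: Compute gcd(49, 14).
gcd(49, 14) = 7

Step 2: Check divisibility.
Does 7 divide 105? 105 = 7 x 15, so yes.

By the theorem on linear Diophantine equations, 49i + 14j = 105 has integer solutions if and only if gcd(49, 14) divides 105. Since 7 | 105, solutions exist.

Yes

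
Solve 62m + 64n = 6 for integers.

Step 1: Check solvability.
gcd(62, 64) = 2
Since 2 divides 6, solutions exist.

Step 2: Apply extended Euclidean algorithm to find gcd.
We find integers such that 62*x0 + 64*y0 = 2

Step 3: Scale the particular solution.
Multiply by 6/2 = 3:
m = -3, n = 3

Step 4: Verify.
62*(-3) + 64*(3) = 6 = 6 ✓

m = -3, n = 3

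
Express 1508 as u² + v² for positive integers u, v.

We need to find integers u, v > 0 such that u² + v² = 1508.
Trying u = 8: v² = 1508 - 8² = 1508 - 64 = 1444
v = 38
Check: 8² + 38² = 64 + 1444 = 1508 ✓

1508 = 8² + 38²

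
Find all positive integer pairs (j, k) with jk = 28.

The positive divisors of 28 are: 1, 2, 4, 7, 14, 28.
Each divisor d gives the pair (d, 28/d):
(1, 28), (2, 14), (4, 7), (7, 4), (14, 2), (28, 1)

(1, 28), (2, 14), (4, 7), (7, 4), (14, 2), (28, 1)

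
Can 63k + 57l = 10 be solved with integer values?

Step 1: Compute gcd(63, 57).
gcd(63, 57) = 3

Step 2: Check divisibility.
Does 3 divide 10? 10 = 3 x 3 + 1, so no.

By the theorem on linear Diophantine equations, 63k + 57l = 10 has integer solutions if and only if gcd(63, 57) divides 10. Since 3 does not divide 10, no solutions exist.

No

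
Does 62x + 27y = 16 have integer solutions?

Step 1: Compute gcd(62, 27).
gcd(62, 27) = 1

Step 2: Check divisibility.
Does 1 divide 16? 16 = 1 x 16, so yes.

By the theorem on linear Diophantine equations, 62x + 27y = 16 has integer solutions if and only if gcd(62, 27) divides 16. Since 1 | 16, solutions exist.

Yes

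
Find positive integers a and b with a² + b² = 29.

We need to find integers a, b > 0 such that a² + b² = 29.
Trying a = 2: b² = 29 - 2² = 29 - 4 = 25
b = 5
Check: 2² + 5² = 4 + 25 = 29 ✓

29 = 2² + 5²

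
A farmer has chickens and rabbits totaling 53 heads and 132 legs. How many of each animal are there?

Let c = chickens, r = rabbits.
Heads: c + r = 53
Legs: 2c + 4r = 132
From the first equation, c = 53 - r. Substitute:
2(53 - r) + 4r = 132
106 + 2r = 132
r = (132 - 106)/2 = 13
c = 53 - 13 = 40

Chickens: 40, Rabbits: 13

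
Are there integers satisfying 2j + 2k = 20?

Step 1: Compute gcd(2, 2).
gcd(2, 2) = 2

Step 2: Check divisibility.
Does 2 divide 20? 20 = 2 x 10, so yes.

By the theorem on linear Diophantine equations, 2j + 2k = 20 has integer solutions if and only if gcd(2, 2) divides 20. Since 2 | 20, solutions exist.

Yes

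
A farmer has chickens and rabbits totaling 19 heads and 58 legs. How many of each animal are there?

Let c = chickens, r = rabbits.
Heads: c + r = 19
Legs: 2c + 4r = 58
From the first equation, c = 19 - r. Substitute:
2(19 - r) + 4r = 58
38 + 2r = 58
r = (58 - 38)/2 = 10
c = 19 - 10 = 9

Chickens: 9, Rabbits: 10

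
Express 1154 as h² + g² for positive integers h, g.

We need to find integers h, g > 0 such that h² + g² = 1154.
Trying h = 23: g² = 1154 - 23² = 1154 - 529 = 625
g = 25
Check: 23² + 25² = 529 + 625 = 1154 ✓

1154 = 23² + 25²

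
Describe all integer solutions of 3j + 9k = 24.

Step 1: Compute gcd(3, 9) = 3.
Since 3 divides 24, solutions exist.

Step 2: Find a particular solution using extended Euclidean algorithm.
We get j₀ = 8, k₀ = 0.
Check: 3*8 + 9*0 = 24 = 24 ✓

Step 3: Write the general solution.
j = 8 + (9/3)t = 8 + 3t
k = 0 - (3/3)t = 0 - 1t
for any integer t.

j = 8 + 3t, k = 0 - 1t for integer t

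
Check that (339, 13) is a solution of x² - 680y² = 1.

Compute x² = 339² = 114921
Compute 680y² = 680·13² = 680·169 = 114920
x² - 680y² = 114921 - 114920 = 1
Since this equals 1, (339, 13) is a solution.

Yes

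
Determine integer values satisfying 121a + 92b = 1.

Step 1: Check solvability.
gcd(121, 92) = 1
Since 1 divides 1, solutions exist.

Step 2: Apply extended Euclidean algorithm to find gcd.
We find integers such that 121*x0 + 92*y0 = 1

Step 3: Scale the particular solution.
Multiply by 1/1 = 1:
a = -19, b = 25

Step 4: Verify.
121*(-19) + 92*(25) = 1 = 1 ✓

a = -19, b = 25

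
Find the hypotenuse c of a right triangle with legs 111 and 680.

c² = a² + b² = 111² + 680² = 12321 + 462400 = 474721
c = sqrt(474721) = 689

689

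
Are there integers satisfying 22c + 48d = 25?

Step 1: Compute gcd(22, 48).
gcd(22, 48) = 2

Step 2: Check divisibility.
Does 2 divide 25? 25 = 2 x 12 + 1, so no.

By the theorem on linear Diophantine equations, 22c + 48d = 25 has integer solutions if and only if gcd(22, 48) divides 25. Since 2 does not divide 25, no solutions exist.

No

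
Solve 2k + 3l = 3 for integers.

Step 1: Check solvability.
gcd(2, 3) = 1
Since 1 divides 3, solutions exist.

Step 2: Apply extended Euclidean algorithm to find gcd.
We find integers such that 2*x0 + 3*y0 = 1

Step 3: Scale the particular solution.
Multiply by 3/1 = 3:
k = -3, l = 3

Step 4: Verify.
2*(-3) + 3*(3) = 3 = 3 ✓

k = -3, l = 3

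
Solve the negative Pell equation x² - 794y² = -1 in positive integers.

We need x² = 794y² - 1. Try successive y:
y = 1: x² = 794·1² - 1 = 793, not a perfect square
y = 2: x² = 794·2² - 1 = 3175, not a perfect square
y = 3: x² = 794·3² - 1 = 7145, not a perfect square
...
y = 1073: x² = 794·1073² - 1 = 914155225 = 30235² ✓
Check: 30235² - 794·1073² = 914155225 - 914155226 = -1 ✓

x = 30235, y = 1073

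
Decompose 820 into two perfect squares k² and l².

We need to find integers k, l > 0 such that k² + l² = 820.
Trying k = 6: l² = 820 - 6² = 820 - 36 = 784
l = 28
Check: 6² + 28² = 36 + 784 = 820 ✓

820 = 6² + 28²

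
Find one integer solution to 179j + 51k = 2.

Step 1: Check solvability.
gcd(179, 51) = 1
Since 1 divides 2, solutions exist.

Step 2: Apply extended Euclidean algorithm to find gcd.
We find integers such that 179*x0 + 51*y0 = 1

Step 3: Scale the particular solution.
Multiply by 2/1 = 2:
j = 4, k = -14

Step 4: Verify.
179*(4) + 51*(-14) = 2 = 2 ✓

j = 4, k = -14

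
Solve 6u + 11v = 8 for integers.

Step 1: Check solvability.
gcd(6, 11) = 1
Since 1 divides 8, solutions exist.

Step 2: Apply extended Euclidean algorithm to find gcd.
We find integers such that 6*x0 + 11*y0 = 1

Step 3: Scale the particular solution.
Multiply by 8/1 = 8:
u = 16, v = -8

Step 4: Verify.
6*(16) + 11*(-8) = 8 = 8 ✓

u = 16, v = -8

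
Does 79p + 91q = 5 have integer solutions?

Step 1: Compute gcd(79, 91).
gcd(79, 91) = 1

Step 2: Check divisibility.
Does 1 divide 5? 5 = 1 x 5, so yes.

By the theorem on linear Diophantine equations, 79p + 91q = 5 has integer solutions if and only if gcd(79, 91) divides 5. Since 1 | 5, solutions exist.

Yes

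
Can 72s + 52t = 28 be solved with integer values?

Step 1: Compute gcd(72, 52).
gcd(72, 52) = 4

Step 2: Check divisibility.
Does 4 divide 28? 28 = 4 x 7, so yes.

By the theorem on linear Diophantine equations, 72s + 52t = 28 has integer solutions if and only if gcd(72, 52) divides 28. Since 4 | 28, solutions exist.

Yes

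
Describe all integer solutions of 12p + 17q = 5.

Step 1: Compute gcd(12, 17) = 1.
Since 1 divides 5, solutions exist.

Step 2: Find a particular solution using extended Euclidean algorithm.
We get p₀ = -35, q₀ = 25.
Check: 12*-35 + 17*25 = 5 = 5 ✓

Step 3: Write the general solution.
p = -35 + (17/1)t = -35 + 17t
q = 25 - (12/1)t = 25 - 12t
for any integer t.

p = -35 + 17t, q = 25 - 12t for integer t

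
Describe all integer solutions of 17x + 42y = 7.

Step 1: Compute gcd(17, 42) = 1.
Since 1 divides 7, solutions exist.

Step 2: Find a particular solution using extended Euclidean algorithm.
We get x₀ = 35, y₀ = -14.
Check: 17*35 + 42*-14 = 7 = 7 ✓

Step 3: Write the general solution.
x = 35 + (42/1)t = 35 + 42t
y = -14 - (17/1)t = -14 - 17t
for any integer t.

x = 35 + 42t, y = -14 - 17t for integer t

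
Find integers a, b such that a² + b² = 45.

We need to find integers a, b > 0 such that a² + b² = 45.
Trying a = 3: b² = 45 - 3² = 45 - 9 = 36
b = 6
Check: 3² + 6² = 9 + 36 = 45 ✓

45 = 3² + 6²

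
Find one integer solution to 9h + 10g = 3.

Step 1: Check solvability.
gcd(9, 10) = 1
Since 1 divides 3, solutions exist.

Step 2: Apply extended Euclidean algorithm to find gcd.
We find integers such that 9*x0 + 10*y0 = 1

Step 3: Scale the particular solution.
Multiply by 3/1 = 3:
h = -3, g = 3

Step 4: Verify.
9*(-3) + 10*(3) = 3 = 3 ✓

h = -3, g = 3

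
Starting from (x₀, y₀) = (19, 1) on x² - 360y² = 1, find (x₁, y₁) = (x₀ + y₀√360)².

Solutions to x² - Dy² = 1 are generated by powers of (x₀ + y₀√D).
The next solution satisfies x₁ + y₁√360 = (x₀ + y₀√360)², giving:
x₁ = x₀² + 360y₀² = 19² + 360·1² = 361 + 360 = 721
y₁ = 2x₀y₀ = 2·19·1 = 38

Verify: 721² - 360·38² = 519841 - 519840 = 1 ✓

x = 721, y = 38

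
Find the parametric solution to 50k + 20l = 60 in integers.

Step 1: Compute gcd(50, 20) = 10.
Since 10 divides 60, solutions exist.

Step 2: Find a particular solution using extended Euclidean algorithm.
We get k₀ = 6, l₀ = -12.
Check: 50*6 + 20*-12 = 60 = 60 ✓

Step 3: Write the general solution.
k = 6 + (20/10)t = 6 + 2t
l = -12 - (50/10)t = -12 - 5t
for any integer t.

k = 6 + 2t, l = -12 - 5t for integer t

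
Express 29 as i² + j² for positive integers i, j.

We need to find integers i, j > 0 such that i² + j² = 29.
Trying i = 2: j² = 29 - 2² = 29 - 4 = 25
j = 5
Check: 2² + 5² = 4 + 25 = 29 ✓

29 = 2² + 5²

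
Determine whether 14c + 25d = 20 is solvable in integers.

Step 1: Compute gcd(14, 25).
gcd(14, 25) = 1

Step 2: Check divisibility.
Does 1 divide 20? 20 = 1 x 20, so yes.

By the theorem on linear Diophantine equations, 14c + 25d = 20 has integer solutions if and only if gcd(14, 25) divides 20. Since 1 | 20, solutions exist.

Yes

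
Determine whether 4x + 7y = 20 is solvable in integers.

Step 1: Compute gcd(4, 7).
gcd(4, 7) = 1

Step 2: Check divisibility.
Does 1 divide 20? 20 = 1 x 20, so yes.

By the theorem on linear Diophantine equations, 4x + 7y = 20 has integer solutions if and only if gcd(4, 7) divides 20. Since 1 | 20, solutions exist.

Yes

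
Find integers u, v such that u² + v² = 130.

We need to find integers u, v > 0 such that u² + v² = 130.
Trying u = 3: v² = 130 - 3² = 130 - 9 = 121
v = 11
Check: 3² + 11² = 9 + 121 = 130 ✓

130 = 3² + 11²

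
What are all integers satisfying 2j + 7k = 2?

Step 1: Compute gcd(2, 7) = 1.
Since 1 divides 2, solutions exist.

Step 2: Find a particular solution using extended Euclidean algorithm.
We get j₀ = -6, k₀ = 2.
Check: 2*-6 + 7*2 = 2 = 2 ✓

Step 3: Write the general solution.
j = -6 + (7/1)t = -6 + 7t
k = 2 - (2/1)t = 2 - 2t
for any integer t.

j = -6 + 7t, k = 2 - 2t for integer t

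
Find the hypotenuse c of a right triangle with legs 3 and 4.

c² = a² + b² = 3² + 4² = 9 + 16 = 25
c = 5

5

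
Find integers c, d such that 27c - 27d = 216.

Step 1: Check solvability.
gcd(27, 27) = 27
Since 27 divides 216, solutions exist.

Step 2: Apply extended Euclidean algorithm to find gcd.
We find integers such that 27*x0 + 27*y0 = 27

Step 3: Scale the particular solution.
Multiply by 216/27 = 8:
c = 0, d = -8

Step 4: Verify.
27*(0) - 27*(-8) = 216 = 216 ✓

c = 0, d = -8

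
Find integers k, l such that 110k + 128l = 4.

Step 1: Check solvability.
gcd(110, 128) = 2
Since 2 divides 4, solutions exist.

Step 2: Apply extended Euclidean algorithm to find gcd.
We find integers such that 110*x0 + 128*y0 = 2

Step 3: Scale the particular solution.
Multiply by 4/2 = 2:
k = 14, l = -12

Step 4: Verify.
110*(14) + 128*(-12) = 4 = 4 ✓

k = 14, l = -12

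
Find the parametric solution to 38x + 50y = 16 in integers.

Step 1: Compute gcd(38, 50) = 2.
Since 2 divides 16, solutions exist.

Step 2: Find a particular solution using extended Euclidean algorithm.
We get x₀ = 32, y₀ = -24.
Check: 38*32 + 50*-24 = 16 = 16 ✓

Step 3: Write the general solution.
x = 32 + (50/2)t = 32 + 25t
y = -24 - (38/2)t = -24 - 19t
for any integer t.

x = 32 + 25t, y = -24 - 19t for integer t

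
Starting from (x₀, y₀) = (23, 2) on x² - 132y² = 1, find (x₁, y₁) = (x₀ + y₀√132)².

Solutions to x² - Dy² = 1 are generated by powers of (x₀ + y₀√D).
The next solution satisfies x₁ + y₁√132 = (x₀ + y₀√132)², giving:
x₁ = x₀² + 132y₀² = 23² + 132·2² = 529 + 528 = 1057
y₁ = 2x₀y₀ = 2·23·2 = 92

Verify: 1057² - 132·92² = 1117249 - 1117248 = 1 ✓

x = 1057, y = 92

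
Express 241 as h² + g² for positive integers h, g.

We need to find integers h, g > 0 such that h² + g² = 241.
Trying h = 4: g² = 241 - 4² = 241 - 16 = 225
g = 15
Check: 4² + 15² = 16 + 225 = 241 ✓

241 = 4² + 15²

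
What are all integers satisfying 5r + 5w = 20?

Step 1: Compute gcd(5, 5) = 5.
Since 5 divides 20, solutions exist.

Step 2: Find a particular solution using extended Euclidean algorithm.
We get r₀ = 0, w₀ = 4.
Check: 5*0 + 5*4 = 20 = 20 ✓

Step 3: Write the general solution.
r = 0 + (5/5)t = 0 + 1t
w = 4 - (5/5)t = 4 - 1t
for any integer t.

r = 0 + 1t, w = 4 - 1t for integer t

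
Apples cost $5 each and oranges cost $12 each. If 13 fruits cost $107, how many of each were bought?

Let a = apples, o = oranges.
a + o = 13
5a + 12o = 107
Substitute o = 13 - a:
5a + 12(13 - a) = 107
(5 - 12)a = 107 - 156
-7a = -49
a = 7, o = 13 - 7 = 6

Apples: 7, Oranges: 6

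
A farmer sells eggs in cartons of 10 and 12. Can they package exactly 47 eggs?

We need non-negative a, b with 10a + 12b = 47.
gcd(10, 12) = 2, and 2 does not divide 47.
No integer solutions exist.

No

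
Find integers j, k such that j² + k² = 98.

We need to find integers j, k > 0 such that j² + k² = 98.
Trying j = 7: k² = 98 - 7² = 98 - 49 = 49
k = 7
Check: 7² + 7² = 49 + 49 = 98 ✓

98 = 7² + 7²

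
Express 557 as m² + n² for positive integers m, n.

We need to find integers m, n > 0 such that m² + n² = 557.
Trying m = 14: n² = 557 - 14² = 557 - 196 = 361
n = 19
Check: 14² + 19² = 196 + 361 = 557 ✓

557 = 14² + 19²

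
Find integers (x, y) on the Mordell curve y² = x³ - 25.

Try small integer x values and check whether x³ - 25 is a perfect square.
x = 5: x³ - 25 = 5³ - 25 = 125 - 25 = 100
Is 100 a perfect square? 10² = 100 ✓
So (x, y) = (5, 10) is a solution.

x = 5, y = 10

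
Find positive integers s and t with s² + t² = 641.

We need to find integers s, t > 0 such that s² + t² = 641.
Trying s = 4: t² = 641 - 4² = 641 - 16 = 625
t = 25
Check: 4² + 25² = 16 + 625 = 641 ✓

641 = 4² + 25²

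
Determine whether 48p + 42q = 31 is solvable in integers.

Step 1: Compute gcd(48, 42).
gcd(48, 42) = 6

Step 2: Check divisibility.
Does 6 divide 31? 31 = 6 x 5 + 1, so no.

By the theorem on linear Diophantine equations, 48p + 42q = 31 has integer solutions if and only if gcd(48, 42) divides 31. Since 6 does not divide 31, no solutions exist.

No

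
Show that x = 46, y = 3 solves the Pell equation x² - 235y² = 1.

Compute x² = 46² = 2116
Compute 235y² = 235·3² = 235·9 = 2115
x² - 235y² = 2116 - 2115 = 1
Since this equals 1, (46, 3) is a solution.

Yes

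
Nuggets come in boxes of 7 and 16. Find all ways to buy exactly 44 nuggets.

We need non-negative integers (x, y) with 7x + 16y = 44.
For each x in 0..6, check if 44 - 7x is a non-negative multiple of 16.
x = 4: 16y = 16, y = 1 ✓

(4 boxes of 7, 1 boxes of 16)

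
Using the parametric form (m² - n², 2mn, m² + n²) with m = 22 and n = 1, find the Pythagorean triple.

a = m² - n² = 484 - 1 = 483
b = 2mn = 2·22·1 = 44
c = m² + n² = 484 + 1 = 485
Verify: 483² + 44² = 233289 + 1936 = 235225 = 485² ✓

(483, 44, 485)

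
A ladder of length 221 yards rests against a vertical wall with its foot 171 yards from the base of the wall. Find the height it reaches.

The ladder, wall, and ground form a right triangle with hypotenuse 221 and one leg 171.
By the Pythagorean theorem: h² = 221² - 171² = 48841 - 29241 = 19600
h = √19600 = 140 yards

140 yards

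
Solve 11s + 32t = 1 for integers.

Step 1: Check solvability.
gcd(11, 32) = 1
Since 1 divides 1, solutions exist.

Step 2: Apply extended Euclidean algorithm to find gcd.
We find integers such that 11*x0 + 32*y0 = 1

Step 3: Scale the particular solution.
Multiply by 1/1 = 1:
s = 3, t = -1

Step 4: Verify.
11*(3) + 32*(-1) = 1 = 1 ✓

s = 3, t = -1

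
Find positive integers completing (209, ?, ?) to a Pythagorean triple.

We need the other leg and hypotenuse such that 209² + x² = c².
Take x = 120, c = 241: 209² + 120² = 43681 + 14400 = 58081 = 241² ✓
Triple: (209, 120, 241)

(209, 120, 241)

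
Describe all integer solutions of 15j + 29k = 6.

Step 1: Compute gcd(15, 29) = 1.
Since 1 divides 6, solutions exist.

Step 2: Find a particular solution using extended Euclidean algorithm.
We get j₀ = 12, k₀ = -6.
Check: 15*12 + 29*-6 = 6 = 6 ✓

Step 3: Write the general solution.
j = 12 + (29/1)t = 12 + 29t
k = -6 - (15/1)t = -6 - 15t
for any integer t.

j = 12 + 29t, k = -6 - 15t for integer t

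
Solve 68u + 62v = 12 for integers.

Step 1: Check solvability.
gcd(68, 62) = 2
Since 2 divides 12, solutions exist.

Step 2: Apply extended Euclidean algorithm to find gcd.
We find integers such that 68*x0 + 62*y0 = 2

Step 3: Scale the particular solution.
Multiply by 12/2 = 6:
u = -60, v = 66

Step 4: Verify.
68*(-60) + 62*(66) = 12 = 12 ✓

u = -60, v = 66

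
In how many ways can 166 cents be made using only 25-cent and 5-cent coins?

We need non-negative integers (x, y) with 25x + 5y = 166.
For each x from 0 to 6, check if (166 - 25x) is a non-negative multiple of 5.
Solutions (x, y): none
Count: 0

0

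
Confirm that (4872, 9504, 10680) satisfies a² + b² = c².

Compute a² + b² = 4872² + 9504² = 23736384 + 90326016 = 114062400
Compute c² = 10680² = 114062400
Since 114062400 = 114062400, confirmed.

Yes, it is a Pythagorean triple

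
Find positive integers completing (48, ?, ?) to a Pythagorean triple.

We need the other leg and hypotenuse such that 48² + x² = c².
Take x = 575, c = 577: 48² + 575² = 2304 + 330625 = 332929 = 577² ✓
Triple: (575, 48, 577)

(575, 48, 577)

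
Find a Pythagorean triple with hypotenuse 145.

We need a² + b² = 145² = 21025.
Trying: 143² + 24² = 20449 + 576 = 21025 ✓

(143, 24, 145)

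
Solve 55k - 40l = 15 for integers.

Step 1: Check solvability.
gcd(55, 40) = 5
Since 5 divides 15, solutions exist.

Step 2: Apply extended Euclidean algorithm to find gcd.
We find integers such that 55*x0 + 40*y0 = 5

Step 3: Scale the particular solution.
Multiply by 15/5 = 3:
k = 9, l = 12

Step 4: Verify.
55*(9) - 40*(12) = 15 = 15 ✓

k = 9, l = 12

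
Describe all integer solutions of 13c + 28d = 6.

Step 1: Compute gcd(13, 28) = 1.
Since 1 divides 6, solutions exist.

Step 2: Find a particular solution using extended Euclidean algorithm.
We get c₀ = 78, d₀ = -36.
Check: 13*78 + 28*-36 = 6 = 6 ✓

Step 3: Write the general solution.
c = 78 + (28/1)t = 78 + 28t
d = -36 - (13/1)t = -36 - 13t
for any integer t.

c = 78 + 28t, d = -36 - 13t for integer t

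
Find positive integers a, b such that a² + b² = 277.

Search for a with 277 - a² a perfect square.
a = 9: 277 - 9² = 277 - 81 = 196 = 14² ✓
So a = 9, b = 14.

a = 9, b = 14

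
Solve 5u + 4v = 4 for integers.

Step 1: Check solvability.
gcd(5, 4) = 1
Since 1 divides 4, solutions exist.

Step 2: Apply extended Euclidean algorithm to find gcd.
We find integers such that 5*x0 + 4*y0 = 1

Step 3: Scale the particular solution.
Multiply by 4/1 = 4:
u = 4, v = -4

Step 4: Verify.
5*(4) + 4*(-4) = 4 = 4 ✓

u = 4, v = -4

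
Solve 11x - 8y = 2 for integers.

Step 1: Check solvability.
gcd(11, 8) = 1
Since 1 divides 2, solutions exist.

Step 2: Apply extended Euclidean algorithm to find gcd.
We find integers such that 11*x0 + 8*y0 = 1

Step 3: Scale the particular solution.
Multiply by 2/1 = 2:
x = 6, y = 8

Step 4: Verify.
11*(6) - 8*(8) = 2 = 2 ✓

x = 6, y = 8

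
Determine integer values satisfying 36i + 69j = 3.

Step 1: Check solvability.
gcd(36, 69) = 3
Since 3 divides 3, solutions exist.

Step 2: Apply extended Euclidean algorithm to find gcd.
We find integers such that 36*x0 + 69*y0 = 3

Step 3: Scale the particular solution.
Multiply by 3/3 = 1:
i = 2, j = -1

Step 4: Verify.
36*(2) + 69*(-1) = 3 = 3 ✓

i = 2, j = -1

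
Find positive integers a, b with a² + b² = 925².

We need a² + b² = 925² = 855625.
Trying: 533² + 756² = 284089 + 571536 = 855625 ✓

(533, 756, 925)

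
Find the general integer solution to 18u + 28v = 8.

Step 1: Compute gcd(18, 28) = 2.
Since 2 divides 8, solutions exist.

Step 2: Find a particular solution using extended Euclidean algorithm.
We get u₀ = -12, v₀ = 8.
Check: 18*-12 + 28*8 = 8 = 8 ✓

Step 3: Write the general solution.
u = -12 + (28/2)t = -12 + 14t
v = 8 - (18/2)t = 8 - 9t
for any integer t.

u = -12 + 14t, v = 8 - 9t for integer t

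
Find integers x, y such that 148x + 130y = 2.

Step 1: Check solvability.
gcd(148, 130) = 2
Since 2 divides 2, solutions exist.

Step 2: Apply extended Euclidean algorithm to find gcd.
We find integers such that 148*x0 + 130*y0 = 2

Step 3: Scale the particular solution.
Multiply by 2/2 = 1:
x = 29, y = -33

Step 4: Verify.
148*(29) + 130*(-33) = 2 = 2 ✓

x = 29, y = -33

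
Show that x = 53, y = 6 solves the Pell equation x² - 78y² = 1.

Compute x² = 53² = 2809
Compute 78y² = 78·6² = 78·36 = 2808
x² - 78y² = 2809 - 2808 = 1
Since this equals 1, (53, 6) is a solution.

Yes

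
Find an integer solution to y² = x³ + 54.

Try small integer x values and check whether x³ + 54 is a perfect square.
x = 3: x³ + 54 = 3³ + 54 = 27 + 54 = 81
Is 81 a perfect square? 9² = 81 ✓
So (x, y) = (3, -9) is a solution.

x = 3, y = -9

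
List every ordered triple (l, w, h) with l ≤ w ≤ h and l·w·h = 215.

Iterate l from 1 to ⌊215^(1/3)⌋. For each l dividing 215, iterate w ≥ l with w dividing 215/l, and set h = 215/(l·w).
Triples found (2): (1×1×215), (1×5×43)

(1×1×215), (1×5×43)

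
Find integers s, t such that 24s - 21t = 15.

Step 1: Check solvability.
gcd(24, 21) = 3
Since 3 divides 15, solutions exist.

Step 2: Apply extended Euclidean algorithm to find gcd.
We find integers such that 24*x0 + 21*y0 = 3

Step 3: Scale the particular solution.
Multiply by 15/3 = 5:
s = 5, t = 5

Step 4: Verify.
24*(5) - 21*(5) = 15 = 15 ✓

s = 5, t = 5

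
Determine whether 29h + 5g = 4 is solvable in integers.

Step 1: Compute gcd(29, 5).
gcd(29, 5) = 1

Step 2: Check divisibility.
Does 1 divide 4? 4 = 1 x 4, so yes.

By the theorem on linear Diophantine equations, 29h + 5g = 4 has integer solutions if and only if gcd(29, 5) divides 4. Since 1 | 4, solutions exist.

Yes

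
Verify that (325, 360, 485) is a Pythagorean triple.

Compute a² + b² = 325² + 360² = 105625 + 129600 = 235225
Compute c² = 485² = 235225
Since 235225 = 235225, confirmed.

Yes, it is a Pythagorean triple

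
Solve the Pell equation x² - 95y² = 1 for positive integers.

We seek the smallest positive integers (x, y) with x² - 95y² = 1, i.e., x² = 95y² + 1.
Try successive y values:
y = 1: x² = 95·1² + 1 = 96, not a perfect square
y = 2: x² = 95·2² + 1 = 381, not a perfect square
y = 3: x² = 95·3² + 1 = 856, not a perfect square
... continuing the search (or via continued fractions) ...
y = 4: x² = 95·4² + 1 = 1521, x = 39 ✓

Verify: 39² - 95·4² = 1521 - 1520 = 1 ✓

x = 39, y = 4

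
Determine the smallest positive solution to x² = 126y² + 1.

We seek the smallest positive integers (x, y) with x² - 126y² = 1, i.e., x² = 126y² + 1.
Try successive y values:
y = 1: x² = 126·1² + 1 = 127, not a perfect square
y = 2: x² = 126·2² + 1 = 505, not a perfect square
y = 3: x² = 126·3² + 1 = 1135, not a perfect square
... continuing the search (or via continued fractions) ...
y = 40: x² = 126·40² + 1 = 201601, x = 449 ✓

Verify: 449² - 126·40² = 201601 - 201600 = 1 ✓

x = 449, y = 40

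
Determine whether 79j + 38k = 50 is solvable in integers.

Step 1: Compute gcd(79, 38).
gcd(79, 38) = 1

Step 2: Check divisibility.
Does 1 divide 50? 50 = 1 x 50, so yes.

By the theorem on linear Diophantine equations, 79j + 38k = 50 has integer solutions if and only if gcd(79, 38) divides 50. Since 1 | 50, solutions exist.

Yes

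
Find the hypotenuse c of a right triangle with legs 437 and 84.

c² = a² + b² = 437² + 84² = 190969 + 7056 = 198025
c = sqrt(198025) = 445

445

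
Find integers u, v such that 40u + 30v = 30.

Step 1: Check solvability.
gcd(40, 30) = 10
Since 10 divides 30, solutions exist.

Step 2: Apply extended Euclidean algorithm to find gcd.
We find integers such that 40*x0 + 30*y0 = 10

Step 3: Scale the particular solution.
Multiply by 30/10 = 3:
u = 3, v = -3

Step 4: Verify.
40*(3) + 30*(-3) = 30 = 30 ✓

u = 3, v = -3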